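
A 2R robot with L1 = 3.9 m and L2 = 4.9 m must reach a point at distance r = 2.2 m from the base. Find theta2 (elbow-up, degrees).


cos(theta2) = (r^2 - L1^2 - L2^2) / (2*L1*L2)
cos(theta2) = (4.84 - 15.21 - 24.01) / 38.22
cos(theta2) = -0.899529
theta2 = 154.0962 degrees


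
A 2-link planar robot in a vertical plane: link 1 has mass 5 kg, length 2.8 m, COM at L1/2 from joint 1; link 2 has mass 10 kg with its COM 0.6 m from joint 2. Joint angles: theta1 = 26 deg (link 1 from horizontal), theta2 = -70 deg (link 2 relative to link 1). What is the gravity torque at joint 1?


Horizontal distance from joint 1 to link-1 COM:
  x_c1 = (L1/2)*cos(t1) = 1.4 * 0.8988 = 1.2583 m
Horizontal distance from joint 1 to link-2 COM:
  x_c2 = L1*cos(t1) + Lc2*cos(t1+t2)
       = 2.8*0.8988 + 0.6*0.7193 = 2.9482 m
tau1 = m1*g*x_c1 + m2*g*x_c2
     = 5*9.81*1.2583 + 10*9.81*2.9482
     = 61.7202 + 289.2211
     = 350.9413 Nm


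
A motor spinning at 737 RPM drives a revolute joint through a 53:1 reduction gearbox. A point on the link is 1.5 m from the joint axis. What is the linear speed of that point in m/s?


omega_motor = 737 * 2*pi/60 = 77.1785 rad/s
omega_joint = omega_motor / 53 = 1.4562 rad/s
v = omega_joint * r = 1.4562 * 1.5
= 2.1843 m/s


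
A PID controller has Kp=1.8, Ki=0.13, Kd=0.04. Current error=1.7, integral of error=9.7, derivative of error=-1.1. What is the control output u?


u = Kp*e + Ki*int(e) + Kd*de/dt
= 1.8*1.7 + 0.13*9.7 + 0.04*(-1.1)
= 3.06 + 1.261 + -0.044
= 4.277


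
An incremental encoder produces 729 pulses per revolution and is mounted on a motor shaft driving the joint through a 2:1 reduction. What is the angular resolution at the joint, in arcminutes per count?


counts per rev = 729
effective counts at joint = 729 * 2 = 1458
resolution = 360*60 / 1458
= 14.8148 arcmin/count


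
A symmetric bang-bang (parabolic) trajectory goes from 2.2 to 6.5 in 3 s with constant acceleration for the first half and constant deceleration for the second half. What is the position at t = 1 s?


Symmetric rest-to-rest: each phase covers (pf-p0)/2 in time T/2. 0.5*a*(T/2)^2 = (pf-p0)/2 => a = 4*(pf-p0)/T^2
a = 4*(6.5-2.2)/3^2 = 1.9111
t = 1 is in the acceleration phase (t <= T/2).
p = p0 + 0.5*a*t^2 = 2.2 + 0.5*1.9111*1^2
= 3.1556


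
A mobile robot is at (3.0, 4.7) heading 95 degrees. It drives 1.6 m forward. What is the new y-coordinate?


y_new = y0 + d*sin(theta)
= 4.7 + 1.6*sin(95)
= 4.7 + 1.5939
= 6.2939


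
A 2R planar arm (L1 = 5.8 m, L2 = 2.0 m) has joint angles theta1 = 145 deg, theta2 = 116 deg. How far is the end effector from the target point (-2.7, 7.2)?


End effector via forward kinematics:
x = L1*cos(t1) + L2*cos(t1+t2) = -5.064
y = L1*sin(t1) + L2*sin(t1+t2) = 1.3514
Distance to target:
d = sqrt((-2.7 - -5.064)^2 + (7.2 - 1.3514)^2)
= sqrt(5.5883 + 34.2065)
= 6.3083 m


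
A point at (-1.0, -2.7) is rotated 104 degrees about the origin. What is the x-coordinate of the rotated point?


x' = x*cos(theta) - y*sin(theta)
cos(104 deg) = -0.2419, sin(104 deg) = 0.9703
x' = -1.0 * -0.2419 - -2.7 * 0.9703
= 0.2419 - -2.6198
= 2.8617


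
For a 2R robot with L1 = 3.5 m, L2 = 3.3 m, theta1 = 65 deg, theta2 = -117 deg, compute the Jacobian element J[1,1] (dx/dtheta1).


J[1,1] = -L1*sin(t1) - L2*sin(t1+t2)
= -3.5*sin(65) - 3.3*sin(-52)
= -0.5716


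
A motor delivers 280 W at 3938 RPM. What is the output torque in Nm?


omega = 3938 * 2*pi/60 = 412.3864 rad/s
tau = P / omega = 280 / 412.3864
= 0.679 Nm


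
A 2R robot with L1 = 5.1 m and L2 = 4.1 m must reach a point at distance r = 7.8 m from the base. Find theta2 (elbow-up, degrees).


cos(theta2) = (r^2 - L1^2 - L2^2) / (2*L1*L2)
cos(theta2) = (60.84 - 26.01 - 16.81) / 41.82
cos(theta2) = 0.430894
theta2 = 64.4757 degrees


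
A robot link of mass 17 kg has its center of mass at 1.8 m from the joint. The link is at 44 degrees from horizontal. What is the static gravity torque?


tau = m*g*L*cos(angle)
= 17 * 9.81 * 1.8 * cos(44 deg)
= 17 * 9.81 * 1.8 * 0.7193
= 215.9357 Nm


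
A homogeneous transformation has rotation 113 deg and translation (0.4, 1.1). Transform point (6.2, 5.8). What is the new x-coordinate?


x' = cos(theta)*px - sin(theta)*py + tx
= -0.3907*6.2 - 0.9205*5.8 + 0.4
= -7.3615


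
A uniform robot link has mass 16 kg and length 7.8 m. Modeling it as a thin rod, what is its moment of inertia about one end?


I = (1/3) * m * L^2
= (1/3) * 16 * 7.8^2
= 0.333333 * 16 * 60.84
= 324.48 kg*m^2


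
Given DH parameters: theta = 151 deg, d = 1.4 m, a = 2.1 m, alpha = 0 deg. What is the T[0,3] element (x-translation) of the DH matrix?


T[0,3] = a * cos(theta)
= 2.1 * cos(151 deg)
= 2.1 * -0.8746
= -1.8367


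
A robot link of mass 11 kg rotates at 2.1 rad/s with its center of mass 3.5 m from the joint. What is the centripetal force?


F = m * omega^2 * r
= 11 * 2.1^2 * 3.5
= 11 * 4.41 * 3.5
= 169.785 N


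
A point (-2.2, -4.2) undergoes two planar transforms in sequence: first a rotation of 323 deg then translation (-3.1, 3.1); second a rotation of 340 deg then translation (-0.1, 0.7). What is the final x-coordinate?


After transform 1:
x1 = cos(323)*-2.2 - sin(323)*-4.2 + -3.1 = -7.3846
y1 = sin(323)*-2.2 + cos(323)*-4.2 + 3.1 = 1.0697
After transform 2:
x2 = cos(340)*-7.3846 - sin(340)*1.0697 + -0.1
= -6.6734


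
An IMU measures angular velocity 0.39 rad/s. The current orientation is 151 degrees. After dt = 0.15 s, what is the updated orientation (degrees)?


delta_theta = w * dt = 0.39 * 0.15 = 0.0585 rad
= 3.3518 deg
theta_new = 151 + 3.3518 = 154.3518 deg


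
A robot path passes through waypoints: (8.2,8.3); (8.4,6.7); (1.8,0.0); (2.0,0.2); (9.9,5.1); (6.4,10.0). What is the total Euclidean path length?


Segment lengths:
  seg1 = sqrt((0.2)^2 + (-1.6)^2) = 1.6125
  seg2 = sqrt((-6.6)^2 + (-6.7)^2) = 9.4048
  seg3 = sqrt((0.2)^2 + (0.2)^2) = 0.2828
  seg4 = sqrt((7.9)^2 + (4.9)^2) = 9.2962
  seg5 = sqrt((-3.5)^2 + (4.9)^2) = 6.0216
Total = 26.6179


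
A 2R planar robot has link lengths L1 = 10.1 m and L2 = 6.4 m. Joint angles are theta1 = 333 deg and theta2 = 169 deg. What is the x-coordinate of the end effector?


Convert angles to radians: theta1 = 5.8119, theta2 = 2.9496
x = L1*cos(theta1) + L2*cos(theta1+theta2)
x = 8.9992 + -5.0433
x = 3.9559


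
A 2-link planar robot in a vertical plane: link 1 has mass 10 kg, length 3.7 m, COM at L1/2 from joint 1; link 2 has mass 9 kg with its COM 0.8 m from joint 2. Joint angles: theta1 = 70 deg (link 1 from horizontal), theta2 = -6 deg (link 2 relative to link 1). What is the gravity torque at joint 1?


Horizontal distance from joint 1 to link-1 COM:
  x_c1 = (L1/2)*cos(t1) = 1.85 * 0.342 = 0.6327 m
Horizontal distance from joint 1 to link-2 COM:
  x_c2 = L1*cos(t1) + Lc2*cos(t1+t2)
       = 3.7*0.342 + 0.8*0.4384 = 1.6162 m
tau1 = m1*g*x_c1 + m2*g*x_c2
     = 10*9.81*0.6327 + 9*9.81*1.6162
     = 62.0715 + 142.6918
     = 204.7633 Nm


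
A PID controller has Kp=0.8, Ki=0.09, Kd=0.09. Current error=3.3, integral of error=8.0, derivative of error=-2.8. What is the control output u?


u = Kp*e + Ki*int(e) + Kd*de/dt
= 0.8*3.3 + 0.09*8.0 + 0.09*(-2.8)
= 2.64 + 0.72 + -0.252
= 3.108


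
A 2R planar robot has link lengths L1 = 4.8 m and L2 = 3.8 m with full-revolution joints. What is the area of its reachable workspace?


r_max = L1 + L2 = 8.6 m
r_min = |L1 - L2| = 1.0 m
Area = pi*(r_max^2 - r_min^2)
= pi*(73.96 - 1.0)
= pi * 72.96
= 229.2106 m^2


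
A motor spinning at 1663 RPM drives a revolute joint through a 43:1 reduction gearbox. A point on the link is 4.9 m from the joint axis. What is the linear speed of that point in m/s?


omega_motor = 1663 * 2*pi/60 = 174.149 rad/s
omega_joint = omega_motor / 43 = 4.05 rad/s
v = omega_joint * r = 4.05 * 4.9
= 19.8449 m/s


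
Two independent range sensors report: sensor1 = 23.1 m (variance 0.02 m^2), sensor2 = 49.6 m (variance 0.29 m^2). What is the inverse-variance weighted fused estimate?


w1 = (1/var1) / (1/var1 + 1/var2)
   = 50.0 / (50.0 + 3.4483) = 0.9355
w2 = 1 - w1 = 0.0645
fused = w1*s1 + w2*s2 = 21.6097 + 3.2
= 24.8097 m


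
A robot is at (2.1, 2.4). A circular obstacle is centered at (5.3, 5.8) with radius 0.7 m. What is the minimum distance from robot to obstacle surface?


center_dist = sqrt((2.1-5.3)^2 + (2.4-5.8)^2)
= sqrt(10.24 + 11.56)
= 4.669
min_dist = center_dist - radius = 4.669 - 0.7 = 3.969 m


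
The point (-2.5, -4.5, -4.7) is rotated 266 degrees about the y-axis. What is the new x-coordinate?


Rotation about y-axis: x' = x*cos(theta) + z*sin(theta)
= -2.5 * -0.0698 + -4.7 * -0.9976
= 4.8629


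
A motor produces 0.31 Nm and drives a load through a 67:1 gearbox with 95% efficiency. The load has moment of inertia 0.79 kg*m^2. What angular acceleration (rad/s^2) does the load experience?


tau_out = tau_motor * N * eta
= 0.31 * 67 * 0.95 = 19.7315 Nm
alpha = tau_out / I = 19.7315 / 0.79
= 24.9766 rad/s^2


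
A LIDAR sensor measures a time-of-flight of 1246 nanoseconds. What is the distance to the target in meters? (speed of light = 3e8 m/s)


tof = 1246 ns = 1.246e-06 s
dist = c * tof / 2
= 3e8 * 1.246e-06 / 2
= 186.9 m


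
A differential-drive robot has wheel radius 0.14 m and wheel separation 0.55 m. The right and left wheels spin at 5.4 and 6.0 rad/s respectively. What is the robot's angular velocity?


vR = r*wR = 0.14*5.4 = 0.756 m/s
vL = r*wL = 0.14*6.0 = 0.84 m/s
v = (vR+vL)/2 = 0.798 m/s
omega = (vR-vL)/L = -0.1527 rad/s
angular velocity = -0.1527 rad/s


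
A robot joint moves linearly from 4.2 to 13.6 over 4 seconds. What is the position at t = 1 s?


s = t/T = 1/4 = 0.25
p(t) = p0 + (pf-p0)*s
= 4.2 + (13.6 - 4.2) * 0.25
= 6.55


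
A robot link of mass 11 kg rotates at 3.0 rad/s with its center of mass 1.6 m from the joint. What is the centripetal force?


F = m * omega^2 * r
= 11 * 3.0^2 * 1.6
= 11 * 9.0 * 1.6
= 158.4 N


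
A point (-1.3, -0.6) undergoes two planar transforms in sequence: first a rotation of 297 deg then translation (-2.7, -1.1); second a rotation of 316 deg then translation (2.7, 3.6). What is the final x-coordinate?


After transform 1:
x1 = cos(297)*-1.3 - sin(297)*-0.6 + -2.7 = -3.8248
y1 = sin(297)*-1.3 + cos(297)*-0.6 + -1.1 = -0.2141
After transform 2:
x2 = cos(316)*-3.8248 - sin(316)*-0.2141 + 2.7
= -0.2


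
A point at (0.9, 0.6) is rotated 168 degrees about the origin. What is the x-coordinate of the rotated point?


x' = x*cos(theta) - y*sin(theta)
cos(168 deg) = -0.9781, sin(168 deg) = 0.2079
x' = 0.9 * -0.9781 - 0.6 * 0.2079
= -0.8803 - 0.1247
= -1.0051


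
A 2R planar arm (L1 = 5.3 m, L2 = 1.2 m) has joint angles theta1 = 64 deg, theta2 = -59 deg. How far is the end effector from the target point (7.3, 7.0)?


End effector via forward kinematics:
x = L1*cos(t1) + L2*cos(t1+t2) = 3.5188
y = L1*sin(t1) + L2*sin(t1+t2) = 4.8682
Distance to target:
d = sqrt((7.3 - 3.5188)^2 + (7.0 - 4.8682)^2)
= sqrt(14.2975 + 4.5446)
= 4.3407 m


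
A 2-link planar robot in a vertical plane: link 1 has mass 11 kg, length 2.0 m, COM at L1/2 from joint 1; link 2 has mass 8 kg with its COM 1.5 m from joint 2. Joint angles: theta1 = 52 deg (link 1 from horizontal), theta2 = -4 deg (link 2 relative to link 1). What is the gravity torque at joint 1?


Horizontal distance from joint 1 to link-1 COM:
  x_c1 = (L1/2)*cos(t1) = 1.0 * 0.6157 = 0.6157 m
Horizontal distance from joint 1 to link-2 COM:
  x_c2 = L1*cos(t1) + Lc2*cos(t1+t2)
       = 2.0*0.6157 + 1.5*0.6691 = 2.235 m
tau1 = m1*g*x_c1 + m2*g*x_c2
     = 11*9.81*0.6157 + 8*9.81*2.235
     = 66.436 + 175.4043
     = 241.8403 Nm


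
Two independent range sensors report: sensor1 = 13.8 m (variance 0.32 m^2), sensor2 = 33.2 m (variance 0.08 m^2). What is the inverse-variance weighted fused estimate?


w1 = (1/var1) / (1/var1 + 1/var2)
   = 3.125 / (3.125 + 12.5) = 0.2
w2 = 1 - w1 = 0.8
fused = w1*s1 + w2*s2 = 2.76 + 26.56
= 29.32 m


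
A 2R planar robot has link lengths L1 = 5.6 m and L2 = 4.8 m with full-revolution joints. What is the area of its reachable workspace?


r_max = L1 + L2 = 10.4 m
r_min = |L1 - L2| = 0.8 m
Area = pi*(r_max^2 - r_min^2)
= pi*(108.16 - 0.64)
= pi * 107.52
= 337.784 m^2


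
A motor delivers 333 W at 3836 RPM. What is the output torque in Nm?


omega = 3836 * 2*pi/60 = 401.705 rad/s
tau = P / omega = 333 / 401.705
= 0.829 Nm


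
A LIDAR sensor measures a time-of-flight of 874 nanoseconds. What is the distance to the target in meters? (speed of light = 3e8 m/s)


tof = 874 ns = 8.74e-07 s
dist = c * tof / 2
= 3e8 * 8.74e-07 / 2
= 131.1 m


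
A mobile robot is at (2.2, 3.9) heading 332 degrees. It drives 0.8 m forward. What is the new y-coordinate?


y_new = y0 + d*sin(theta)
= 3.9 + 0.8*sin(332)
= 3.9 + -0.3756
= 3.5244


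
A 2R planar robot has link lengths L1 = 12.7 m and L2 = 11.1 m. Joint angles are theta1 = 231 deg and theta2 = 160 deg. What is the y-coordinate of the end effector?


Convert angles to radians: theta1 = 4.0317, theta2 = 2.7925
y = L1*sin(theta1) + L2*sin(theta1+theta2)
y = -9.8698 + 5.7169
y = -4.1528


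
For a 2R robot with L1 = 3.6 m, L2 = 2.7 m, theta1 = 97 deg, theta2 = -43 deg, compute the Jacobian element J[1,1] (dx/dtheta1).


J[1,1] = -L1*sin(t1) - L2*sin(t1+t2)
= -3.6*sin(97) - 2.7*sin(54)
= -5.7575


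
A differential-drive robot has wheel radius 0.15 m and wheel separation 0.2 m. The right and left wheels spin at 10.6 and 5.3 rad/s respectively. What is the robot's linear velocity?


vR = r*wR = 0.15*10.6 = 1.59 m/s
vL = r*wL = 0.15*5.3 = 0.795 m/s
v = (vR+vL)/2 = 1.1925 m/s
omega = (vR-vL)/L = 3.975 rad/s
linear velocity = 1.1925 m/s


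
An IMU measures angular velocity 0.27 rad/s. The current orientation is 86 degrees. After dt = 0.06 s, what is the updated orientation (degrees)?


delta_theta = w * dt = 0.27 * 0.06 = 0.0162 rad
= 0.9282 deg
theta_new = 86 + 0.9282 = 86.9282 deg


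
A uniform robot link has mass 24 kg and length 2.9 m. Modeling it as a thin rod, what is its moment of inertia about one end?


I = (1/3) * m * L^2
= (1/3) * 24 * 2.9^2
= 0.333333 * 24 * 8.41
= 67.28 kg*m^2


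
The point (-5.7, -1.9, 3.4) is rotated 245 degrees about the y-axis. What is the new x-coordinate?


Rotation about y-axis: x' = x*cos(theta) + z*sin(theta)
= -5.7 * -0.4226 + 3.4 * -0.9063
= -0.6725


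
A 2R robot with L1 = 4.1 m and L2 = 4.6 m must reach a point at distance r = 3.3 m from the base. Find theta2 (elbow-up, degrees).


cos(theta2) = (r^2 - L1^2 - L2^2) / (2*L1*L2)
cos(theta2) = (10.89 - 16.81 - 21.16) / 37.72
cos(theta2) = -0.717922
theta2 = 135.8831 degrees


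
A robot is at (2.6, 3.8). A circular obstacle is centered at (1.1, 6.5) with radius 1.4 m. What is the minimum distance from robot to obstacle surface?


center_dist = sqrt((2.6-1.1)^2 + (3.8-6.5)^2)
= sqrt(2.25 + 7.29)
= 3.0887
min_dist = center_dist - radius = 3.0887 - 1.4 = 1.6887 m


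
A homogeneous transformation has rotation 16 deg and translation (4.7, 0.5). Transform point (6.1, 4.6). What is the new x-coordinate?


x' = cos(theta)*px - sin(theta)*py + tx
= 0.9613*6.1 - 0.2756*4.6 + 4.7
= 9.2958


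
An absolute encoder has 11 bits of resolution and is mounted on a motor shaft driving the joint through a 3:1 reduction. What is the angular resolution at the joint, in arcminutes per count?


counts = 2^11 = 2048
effective counts at joint = 2048 * 3 = 6144
resolution = 360*60 / 6144
= 3.5156 arcmin/count


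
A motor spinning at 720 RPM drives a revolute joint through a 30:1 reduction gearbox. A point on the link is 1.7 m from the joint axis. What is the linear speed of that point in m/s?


omega_motor = 720 * 2*pi/60 = 75.3982 rad/s
omega_joint = omega_motor / 30 = 2.5133 rad/s
v = omega_joint * r = 2.5133 * 1.7
= 4.2726 m/s


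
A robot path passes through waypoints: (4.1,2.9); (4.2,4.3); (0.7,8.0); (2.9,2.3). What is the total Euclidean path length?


Segment lengths:
  seg1 = sqrt((0.1)^2 + (1.4)^2) = 1.4036
  seg2 = sqrt((-3.5)^2 + (3.7)^2) = 5.0931
  seg3 = sqrt((2.2)^2 + (-5.7)^2) = 6.1098
Total = 12.6065


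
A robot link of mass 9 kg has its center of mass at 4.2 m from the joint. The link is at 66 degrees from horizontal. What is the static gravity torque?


tau = m*g*L*cos(angle)
= 9 * 9.81 * 4.2 * cos(66 deg)
= 9 * 9.81 * 4.2 * 0.4067
= 150.8253 Nm


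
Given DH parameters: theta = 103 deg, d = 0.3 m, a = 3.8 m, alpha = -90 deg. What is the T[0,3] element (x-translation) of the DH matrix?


T[0,3] = a * cos(theta)
= 3.8 * cos(103 deg)
= 3.8 * -0.225
= -0.8548


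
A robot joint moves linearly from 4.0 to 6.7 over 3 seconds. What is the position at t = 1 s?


s = t/T = 1/3 = 0.3333
p(t) = p0 + (pf-p0)*s
= 4.0 + (6.7 - 4.0) * 0.3333
= 4.9


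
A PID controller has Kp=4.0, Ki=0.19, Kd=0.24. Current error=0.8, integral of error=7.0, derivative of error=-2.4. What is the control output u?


u = Kp*e + Ki*int(e) + Kd*de/dt
= 4.0*0.8 + 0.19*7.0 + 0.24*(-2.4)
= 3.2 + 1.33 + -0.576
= 3.954


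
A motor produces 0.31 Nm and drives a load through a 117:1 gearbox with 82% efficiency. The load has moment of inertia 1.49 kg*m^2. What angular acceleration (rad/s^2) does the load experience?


tau_out = tau_motor * N * eta
= 0.31 * 117 * 0.82 = 29.7414 Nm
alpha = tau_out / I = 29.7414 / 1.49
= 19.9607 rad/s^2


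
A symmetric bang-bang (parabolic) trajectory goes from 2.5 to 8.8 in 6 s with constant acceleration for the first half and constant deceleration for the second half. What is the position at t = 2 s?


Symmetric rest-to-rest: each phase covers (pf-p0)/2 in time T/2. 0.5*a*(T/2)^2 = (pf-p0)/2 => a = 4*(pf-p0)/T^2
a = 4*(8.8-2.5)/6^2 = 0.7
t = 2 is in the acceleration phase (t <= T/2).
p = p0 + 0.5*a*t^2 = 2.5 + 0.5*0.7*2^2
= 3.9


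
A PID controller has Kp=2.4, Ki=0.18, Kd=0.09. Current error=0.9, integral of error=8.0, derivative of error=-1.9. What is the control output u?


u = Kp*e + Ki*int(e) + Kd*de/dt
= 2.4*0.9 + 0.18*8.0 + 0.09*(-1.9)
= 2.16 + 1.44 + -0.171
= 3.429


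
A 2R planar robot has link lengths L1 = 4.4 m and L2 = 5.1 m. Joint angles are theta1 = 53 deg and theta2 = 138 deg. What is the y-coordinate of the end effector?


Convert angles to radians: theta1 = 0.925, theta2 = 2.4086
y = L1*sin(theta1) + L2*sin(theta1+theta2)
y = 3.514 + -0.9731
y = 2.5409


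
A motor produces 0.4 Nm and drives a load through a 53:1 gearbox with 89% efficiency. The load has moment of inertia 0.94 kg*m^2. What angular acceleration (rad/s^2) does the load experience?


tau_out = tau_motor * N * eta
= 0.4 * 53 * 0.89 = 18.868 Nm
alpha = tau_out / I = 18.868 / 0.94
= 20.0723 rad/s^2


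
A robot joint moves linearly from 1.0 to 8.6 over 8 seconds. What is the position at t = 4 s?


s = t/T = 4/8 = 0.5
p(t) = p0 + (pf-p0)*s
= 1.0 + (8.6 - 1.0) * 0.5
= 4.8


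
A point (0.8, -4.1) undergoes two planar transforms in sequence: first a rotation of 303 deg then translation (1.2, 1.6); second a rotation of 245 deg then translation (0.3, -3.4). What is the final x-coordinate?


After transform 1:
x1 = cos(303)*0.8 - sin(303)*-4.1 + 1.2 = -1.8028
y1 = sin(303)*0.8 + cos(303)*-4.1 + 1.6 = -1.304
After transform 2:
x2 = cos(245)*-1.8028 - sin(245)*-1.304 + 0.3
= -0.1199


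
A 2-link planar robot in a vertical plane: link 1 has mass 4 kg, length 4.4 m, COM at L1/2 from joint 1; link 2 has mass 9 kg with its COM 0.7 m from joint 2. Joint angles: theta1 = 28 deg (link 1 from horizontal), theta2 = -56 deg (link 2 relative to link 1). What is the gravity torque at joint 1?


Horizontal distance from joint 1 to link-1 COM:
  x_c1 = (L1/2)*cos(t1) = 2.2 * 0.8829 = 1.9425 m
Horizontal distance from joint 1 to link-2 COM:
  x_c2 = L1*cos(t1) + Lc2*cos(t1+t2)
       = 4.4*0.8829 + 0.7*0.8829 = 4.503 m
tau1 = m1*g*x_c1 + m2*g*x_c2
     = 4*9.81*1.9425 + 9*9.81*4.503
     = 76.2231 + 397.5728
     = 473.7959 Nm


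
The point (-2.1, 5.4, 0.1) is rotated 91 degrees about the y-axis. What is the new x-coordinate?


Rotation about y-axis: x' = x*cos(theta) + z*sin(theta)
= -2.1 * -0.0175 + 0.1 * 0.9998
= 0.1366


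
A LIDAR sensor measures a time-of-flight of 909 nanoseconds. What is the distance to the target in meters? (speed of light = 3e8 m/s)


tof = 909 ns = 9.09e-07 s
dist = c * tof / 2
= 3e8 * 9.09e-07 / 2
= 136.35 m


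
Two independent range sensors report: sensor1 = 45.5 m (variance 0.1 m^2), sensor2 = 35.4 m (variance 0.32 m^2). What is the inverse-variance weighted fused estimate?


w1 = (1/var1) / (1/var1 + 1/var2)
   = 10.0 / (10.0 + 3.125) = 0.7619
w2 = 1 - w1 = 0.2381
fused = w1*s1 + w2*s2 = 34.6667 + 8.4286
= 43.0952 m


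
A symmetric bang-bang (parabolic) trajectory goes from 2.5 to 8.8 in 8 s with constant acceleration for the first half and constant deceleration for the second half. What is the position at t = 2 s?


Symmetric rest-to-rest: each phase covers (pf-p0)/2 in time T/2. 0.5*a*(T/2)^2 = (pf-p0)/2 => a = 4*(pf-p0)/T^2
a = 4*(8.8-2.5)/8^2 = 0.3938
t = 2 is in the acceleration phase (t <= T/2).
p = p0 + 0.5*a*t^2 = 2.5 + 0.5*0.3938*2^2
= 3.2875


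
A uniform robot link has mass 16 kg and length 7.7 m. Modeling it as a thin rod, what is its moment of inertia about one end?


I = (1/3) * m * L^2
= (1/3) * 16 * 7.7^2
= 0.333333 * 16 * 59.29
= 316.2133 kg*m^2


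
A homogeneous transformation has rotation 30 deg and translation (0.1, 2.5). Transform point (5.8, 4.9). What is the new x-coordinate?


x' = cos(theta)*px - sin(theta)*py + tx
= 0.866*5.8 - 0.5*4.9 + 0.1
= 2.6729


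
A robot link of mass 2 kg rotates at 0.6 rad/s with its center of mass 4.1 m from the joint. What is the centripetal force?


F = m * omega^2 * r
= 2 * 0.6^2 * 4.1
= 2 * 0.36 * 4.1
= 2.952 N


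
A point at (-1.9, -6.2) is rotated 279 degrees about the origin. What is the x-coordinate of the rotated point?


x' = x*cos(theta) - y*sin(theta)
cos(279 deg) = 0.1564, sin(279 deg) = -0.9877
x' = -1.9 * 0.1564 - -6.2 * -0.9877
= -0.2972 - 6.1237
= -6.4209


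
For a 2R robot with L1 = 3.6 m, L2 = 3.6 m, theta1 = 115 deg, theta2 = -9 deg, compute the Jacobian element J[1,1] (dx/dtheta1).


J[1,1] = -L1*sin(t1) - L2*sin(t1+t2)
= -3.6*sin(115) - 3.6*sin(106)
= -6.7233


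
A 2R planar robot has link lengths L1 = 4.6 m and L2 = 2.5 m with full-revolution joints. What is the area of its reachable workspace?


r_max = L1 + L2 = 7.1 m
r_min = |L1 - L2| = 2.1 m
Area = pi*(r_max^2 - r_min^2)
= pi*(50.41 - 4.41)
= pi * 46.0
= 144.5133 m^2


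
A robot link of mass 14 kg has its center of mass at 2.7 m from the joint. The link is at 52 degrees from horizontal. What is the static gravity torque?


tau = m*g*L*cos(angle)
= 14 * 9.81 * 2.7 * cos(52 deg)
= 14 * 9.81 * 2.7 * 0.6157
= 228.2984 Nm


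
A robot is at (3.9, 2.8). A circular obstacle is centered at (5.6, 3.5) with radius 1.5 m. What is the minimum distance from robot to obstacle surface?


center_dist = sqrt((3.9-5.6)^2 + (2.8-3.5)^2)
= sqrt(2.89 + 0.49)
= 1.8385
min_dist = center_dist - radius = 1.8385 - 1.5 = 0.3385 m


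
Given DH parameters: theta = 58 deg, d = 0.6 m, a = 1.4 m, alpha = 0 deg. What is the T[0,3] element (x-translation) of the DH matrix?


T[0,3] = a * cos(theta)
= 1.4 * cos(58 deg)
= 1.4 * 0.5299
= 0.7419


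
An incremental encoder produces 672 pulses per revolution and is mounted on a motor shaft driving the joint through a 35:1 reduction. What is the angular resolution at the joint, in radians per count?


counts per rev = 672
effective counts at joint = 672 * 35 = 23520
resolution = 2*pi / 23520
= 2.6714e-04 rad/count


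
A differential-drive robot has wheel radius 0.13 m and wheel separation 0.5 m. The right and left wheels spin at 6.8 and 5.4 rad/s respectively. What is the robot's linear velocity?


vR = r*wR = 0.13*6.8 = 0.884 m/s
vL = r*wL = 0.13*5.4 = 0.702 m/s
v = (vR+vL)/2 = 0.793 m/s
omega = (vR-vL)/L = 0.364 rad/s
linear velocity = 0.793 m/s


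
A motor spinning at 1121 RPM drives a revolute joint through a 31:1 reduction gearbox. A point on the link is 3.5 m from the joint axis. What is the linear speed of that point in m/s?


omega_motor = 1121 * 2*pi/60 = 117.3908 rad/s
omega_joint = omega_motor / 31 = 3.7868 rad/s
v = omega_joint * r = 3.7868 * 3.5
= 13.2538 m/s


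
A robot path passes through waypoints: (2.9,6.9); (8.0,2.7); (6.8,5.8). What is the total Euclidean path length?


Segment lengths:
  seg1 = sqrt((5.1)^2 + (-4.2)^2) = 6.6068
  seg2 = sqrt((-1.2)^2 + (3.1)^2) = 3.3242
Total = 9.931


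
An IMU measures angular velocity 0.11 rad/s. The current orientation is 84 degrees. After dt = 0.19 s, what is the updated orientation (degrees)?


delta_theta = w * dt = 0.11 * 0.19 = 0.0209 rad
= 1.1975 deg
theta_new = 84 + 1.1975 = 85.1975 deg


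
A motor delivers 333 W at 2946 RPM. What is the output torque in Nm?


omega = 2946 * 2*pi/60 = 308.5044 rad/s
tau = P / omega = 333 / 308.5044
= 1.0794 Nm


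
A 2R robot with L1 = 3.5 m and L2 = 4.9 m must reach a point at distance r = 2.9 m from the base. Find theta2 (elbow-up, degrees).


cos(theta2) = (r^2 - L1^2 - L2^2) / (2*L1*L2)
cos(theta2) = (8.41 - 12.25 - 24.01) / 34.3
cos(theta2) = -0.811953
theta2 = 144.2872 degrees


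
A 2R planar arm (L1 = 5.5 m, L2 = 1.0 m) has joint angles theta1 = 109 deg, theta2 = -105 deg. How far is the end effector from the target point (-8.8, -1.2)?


End effector via forward kinematics:
x = L1*cos(t1) + L2*cos(t1+t2) = -0.7931
y = L1*sin(t1) + L2*sin(t1+t2) = 5.2701
Distance to target:
d = sqrt((-8.8 - -0.7931)^2 + (-1.2 - 5.2701)^2)
= sqrt(64.1111 + 41.8623)
= 10.2943 m


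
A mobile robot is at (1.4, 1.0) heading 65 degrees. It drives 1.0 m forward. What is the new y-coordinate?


y_new = y0 + d*sin(theta)
= 1.0 + 1.0*sin(65)
= 1.0 + 0.9063
= 1.9063


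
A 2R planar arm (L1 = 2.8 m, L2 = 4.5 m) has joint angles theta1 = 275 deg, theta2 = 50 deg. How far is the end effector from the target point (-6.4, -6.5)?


End effector via forward kinematics:
x = L1*cos(t1) + L2*cos(t1+t2) = 3.9302
y = L1*sin(t1) + L2*sin(t1+t2) = -5.3704
Distance to target:
d = sqrt((-6.4 - 3.9302)^2 + (-6.5 - -5.3704)^2)
= sqrt(106.7135 + 1.2759)
= 10.3918 m


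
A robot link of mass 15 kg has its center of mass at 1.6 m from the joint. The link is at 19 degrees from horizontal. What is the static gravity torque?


tau = m*g*L*cos(angle)
= 15 * 9.81 * 1.6 * cos(19 deg)
= 15 * 9.81 * 1.6 * 0.9455
= 222.6129 Nm


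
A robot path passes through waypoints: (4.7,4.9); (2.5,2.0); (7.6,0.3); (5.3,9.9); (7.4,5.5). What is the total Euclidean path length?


Segment lengths:
  seg1 = sqrt((-2.2)^2 + (-2.9)^2) = 3.6401
  seg2 = sqrt((5.1)^2 + (-1.7)^2) = 5.3759
  seg3 = sqrt((-2.3)^2 + (9.6)^2) = 9.8717
  seg4 = sqrt((2.1)^2 + (-4.4)^2) = 4.8754
Total = 23.7631


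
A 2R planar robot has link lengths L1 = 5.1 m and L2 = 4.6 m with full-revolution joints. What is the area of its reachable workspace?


r_max = L1 + L2 = 9.7 m
r_min = |L1 - L2| = 0.5 m
Area = pi*(r_max^2 - r_min^2)
= pi*(94.09 - 0.25)
= pi * 93.84
= 294.8071 m^2


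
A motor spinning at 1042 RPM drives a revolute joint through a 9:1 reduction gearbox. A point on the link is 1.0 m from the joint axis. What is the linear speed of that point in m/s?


omega_motor = 1042 * 2*pi/60 = 109.118 rad/s
omega_joint = omega_motor / 9 = 12.1242 rad/s
v = omega_joint * r = 12.1242 * 1.0
= 12.1242 m/s


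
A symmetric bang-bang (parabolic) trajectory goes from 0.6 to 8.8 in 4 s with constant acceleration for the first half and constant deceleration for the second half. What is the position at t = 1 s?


Symmetric rest-to-rest: each phase covers (pf-p0)/2 in time T/2. 0.5*a*(T/2)^2 = (pf-p0)/2 => a = 4*(pf-p0)/T^2
a = 4*(8.8-0.6)/4^2 = 2.05
t = 1 is in the acceleration phase (t <= T/2).
p = p0 + 0.5*a*t^2 = 0.6 + 0.5*2.05*1^2
= 1.625


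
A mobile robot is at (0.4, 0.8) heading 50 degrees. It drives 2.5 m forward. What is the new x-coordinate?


x_new = x0 + d*cos(theta)
= 0.4 + 2.5*cos(50)
= 0.4 + 1.607
= 2.007


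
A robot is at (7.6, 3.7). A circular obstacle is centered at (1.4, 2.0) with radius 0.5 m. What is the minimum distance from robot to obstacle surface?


center_dist = sqrt((7.6-1.4)^2 + (3.7-2.0)^2)
= sqrt(38.44 + 2.89)
= 6.4288
min_dist = center_dist - radius = 6.4288 - 0.5 = 5.9288 m


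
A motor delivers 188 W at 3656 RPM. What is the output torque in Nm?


omega = 3656 * 2*pi/60 = 382.8554 rad/s
tau = P / omega = 188 / 382.8554
= 0.491 Nm


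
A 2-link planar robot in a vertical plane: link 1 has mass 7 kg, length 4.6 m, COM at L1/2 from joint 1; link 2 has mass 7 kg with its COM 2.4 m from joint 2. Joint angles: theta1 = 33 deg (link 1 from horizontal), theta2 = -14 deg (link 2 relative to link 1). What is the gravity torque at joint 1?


Horizontal distance from joint 1 to link-1 COM:
  x_c1 = (L1/2)*cos(t1) = 2.3 * 0.8387 = 1.9289 m
Horizontal distance from joint 1 to link-2 COM:
  x_c2 = L1*cos(t1) + Lc2*cos(t1+t2)
       = 4.6*0.8387 + 2.4*0.9455 = 6.1271 m
tau1 = m1*g*x_c1 + m2*g*x_c2
     = 7*9.81*1.9289 + 7*9.81*6.1271
     = 132.4605 + 420.75
     = 553.2104 Nm


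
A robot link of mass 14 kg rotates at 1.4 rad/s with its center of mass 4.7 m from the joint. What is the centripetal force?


F = m * omega^2 * r
= 14 * 1.4^2 * 4.7
= 14 * 1.96 * 4.7
= 128.968 N


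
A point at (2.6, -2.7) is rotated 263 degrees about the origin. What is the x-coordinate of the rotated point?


x' = x*cos(theta) - y*sin(theta)
cos(263 deg) = -0.1219, sin(263 deg) = -0.9925
x' = 2.6 * -0.1219 - -2.7 * -0.9925
= -0.3169 - 2.6799
= -2.9967


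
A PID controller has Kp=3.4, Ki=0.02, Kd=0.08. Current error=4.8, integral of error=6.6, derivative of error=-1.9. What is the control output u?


u = Kp*e + Ki*int(e) + Kd*de/dt
= 3.4*4.8 + 0.02*6.6 + 0.08*(-1.9)
= 16.32 + 0.132 + -0.152
= 16.3


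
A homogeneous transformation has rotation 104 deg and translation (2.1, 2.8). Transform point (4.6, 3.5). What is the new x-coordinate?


x' = cos(theta)*px - sin(theta)*py + tx
= -0.2419*4.6 - 0.9703*3.5 + 2.1
= -2.4089


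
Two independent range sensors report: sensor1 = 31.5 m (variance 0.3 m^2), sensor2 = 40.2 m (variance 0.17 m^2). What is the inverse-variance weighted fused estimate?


w1 = (1/var1) / (1/var1 + 1/var2)
   = 3.3333 / (3.3333 + 5.8824) = 0.3617
w2 = 1 - w1 = 0.6383
fused = w1*s1 + w2*s2 = 11.3936 + 25.6596
= 37.0532 m


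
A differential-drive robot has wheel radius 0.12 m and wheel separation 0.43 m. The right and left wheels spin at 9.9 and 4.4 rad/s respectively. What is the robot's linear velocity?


vR = r*wR = 0.12*9.9 = 1.188 m/s
vL = r*wL = 0.12*4.4 = 0.528 m/s
v = (vR+vL)/2 = 0.858 m/s
omega = (vR-vL)/L = 1.5349 rad/s
linear velocity = 0.858 m/s


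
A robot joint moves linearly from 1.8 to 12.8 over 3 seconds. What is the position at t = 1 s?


s = t/T = 1/3 = 0.3333
p(t) = p0 + (pf-p0)*s
= 1.8 + (12.8 - 1.8) * 0.3333
= 5.4667


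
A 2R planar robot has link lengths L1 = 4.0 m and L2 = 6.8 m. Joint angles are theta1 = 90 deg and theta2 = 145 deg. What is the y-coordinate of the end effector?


Convert angles to radians: theta1 = 1.5708, theta2 = 2.5307
y = L1*sin(theta1) + L2*sin(theta1+theta2)
y = 4.0 + -5.5702
y = -1.5702


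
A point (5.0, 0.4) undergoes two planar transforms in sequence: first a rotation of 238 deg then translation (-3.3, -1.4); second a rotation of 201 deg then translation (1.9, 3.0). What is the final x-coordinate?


After transform 1:
x1 = cos(238)*5.0 - sin(238)*0.4 + -3.3 = -5.6104
y1 = sin(238)*5.0 + cos(238)*0.4 + -1.4 = -5.8522
After transform 2:
x2 = cos(201)*-5.6104 - sin(201)*-5.8522 + 1.9
= 5.0405


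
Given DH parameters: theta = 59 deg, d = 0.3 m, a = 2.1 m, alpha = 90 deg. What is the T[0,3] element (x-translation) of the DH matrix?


T[0,3] = a * cos(theta)
= 2.1 * cos(59 deg)
= 2.1 * 0.515
= 1.0816


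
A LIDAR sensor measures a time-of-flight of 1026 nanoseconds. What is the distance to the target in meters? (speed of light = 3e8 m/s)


tof = 1026 ns = 1.026e-06 s
dist = c * tof / 2
= 3e8 * 1.026e-06 / 2
= 153.9 m


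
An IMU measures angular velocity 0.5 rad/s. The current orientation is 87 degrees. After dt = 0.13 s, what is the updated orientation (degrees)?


delta_theta = w * dt = 0.5 * 0.13 = 0.065 rad
= 3.7242 deg
theta_new = 87 + 3.7242 = 90.7242 deg


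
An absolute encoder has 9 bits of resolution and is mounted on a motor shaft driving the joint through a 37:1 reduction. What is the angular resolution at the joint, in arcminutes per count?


counts = 2^9 = 512
effective counts at joint = 512 * 37 = 18944
resolution = 360*60 / 18944
= 1.1402 arcmin/count


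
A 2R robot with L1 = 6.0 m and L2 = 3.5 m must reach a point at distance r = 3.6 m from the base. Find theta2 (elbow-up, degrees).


cos(theta2) = (r^2 - L1^2 - L2^2) / (2*L1*L2)
cos(theta2) = (12.96 - 36.0 - 12.25) / 42.0
cos(theta2) = -0.840238
theta2 = 147.1653 degrees


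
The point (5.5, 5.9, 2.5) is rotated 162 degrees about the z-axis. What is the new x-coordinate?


Rotation about z-axis: x' = x*cos(theta) - y*sin(theta)
= 5.5 * -0.9511 - 5.9 * 0.309
= -7.054


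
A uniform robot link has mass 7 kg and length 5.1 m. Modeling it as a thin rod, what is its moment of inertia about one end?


I = (1/3) * m * L^2
= (1/3) * 7 * 5.1^2
= 0.333333 * 7 * 26.01
= 60.69 kg*m^2


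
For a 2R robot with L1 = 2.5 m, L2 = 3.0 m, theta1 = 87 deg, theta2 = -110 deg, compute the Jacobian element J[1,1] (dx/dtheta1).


J[1,1] = -L1*sin(t1) - L2*sin(t1+t2)
= -2.5*sin(87) - 3.0*sin(-23)
= -1.3244


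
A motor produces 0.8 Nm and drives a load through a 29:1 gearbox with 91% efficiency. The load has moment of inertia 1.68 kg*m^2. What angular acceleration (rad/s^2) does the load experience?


tau_out = tau_motor * N * eta
= 0.8 * 29 * 0.91 = 21.112 Nm
alpha = tau_out / I = 21.112 / 1.68
= 12.5667 rad/s^2


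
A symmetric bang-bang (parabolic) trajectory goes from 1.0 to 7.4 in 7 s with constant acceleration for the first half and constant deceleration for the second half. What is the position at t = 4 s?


Symmetric rest-to-rest: each phase covers (pf-p0)/2 in time T/2. 0.5*a*(T/2)^2 = (pf-p0)/2 => a = 4*(pf-p0)/T^2
a = 4*(7.4-1.0)/7^2 = 0.5224
t = 4 is in the deceleration phase (t > T/2).
p = pf - 0.5*a*(T-t)^2 = 7.4 - 0.5*0.5224*3^2
= 5.049


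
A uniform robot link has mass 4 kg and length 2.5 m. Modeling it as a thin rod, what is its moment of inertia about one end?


I = (1/3) * m * L^2
= (1/3) * 4 * 2.5^2
= 0.333333 * 4 * 6.25
= 8.3333 kg*m^2


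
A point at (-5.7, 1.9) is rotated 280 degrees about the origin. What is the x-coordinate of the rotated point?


x' = x*cos(theta) - y*sin(theta)
cos(280 deg) = 0.1736, sin(280 deg) = -0.9848
x' = -5.7 * 0.1736 - 1.9 * -0.9848
= -0.9898 - -1.8711
= 0.8813


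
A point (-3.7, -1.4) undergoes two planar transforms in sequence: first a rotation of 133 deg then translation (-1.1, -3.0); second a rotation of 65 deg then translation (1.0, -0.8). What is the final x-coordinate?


After transform 1:
x1 = cos(133)*-3.7 - sin(133)*-1.4 + -1.1 = 2.4473
y1 = sin(133)*-3.7 + cos(133)*-1.4 + -3.0 = -4.7512
After transform 2:
x2 = cos(65)*2.4473 - sin(65)*-4.7512 + 1.0
= 6.3403


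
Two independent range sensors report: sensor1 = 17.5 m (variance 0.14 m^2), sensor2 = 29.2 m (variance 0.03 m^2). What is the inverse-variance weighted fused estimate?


w1 = (1/var1) / (1/var1 + 1/var2)
   = 7.1429 / (7.1429 + 33.3333) = 0.1765
w2 = 1 - w1 = 0.8235
fused = w1*s1 + w2*s2 = 3.0882 + 24.0471
= 27.1353 m


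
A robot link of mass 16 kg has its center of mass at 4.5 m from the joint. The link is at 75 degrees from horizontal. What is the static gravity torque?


tau = m*g*L*cos(angle)
= 16 * 9.81 * 4.5 * cos(75 deg)
= 16 * 9.81 * 4.5 * 0.2588
= 182.8091 Nm


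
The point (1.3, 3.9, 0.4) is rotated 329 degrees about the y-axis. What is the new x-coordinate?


Rotation about y-axis: x' = x*cos(theta) + z*sin(theta)
= 1.3 * 0.8572 + 0.4 * -0.515
= 0.9083


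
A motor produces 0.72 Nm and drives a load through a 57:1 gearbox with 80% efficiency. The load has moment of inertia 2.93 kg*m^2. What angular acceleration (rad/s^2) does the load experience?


tau_out = tau_motor * N * eta
= 0.72 * 57 * 0.8 = 32.832 Nm
alpha = tau_out / I = 32.832 / 2.93
= 11.2055 rad/s^2


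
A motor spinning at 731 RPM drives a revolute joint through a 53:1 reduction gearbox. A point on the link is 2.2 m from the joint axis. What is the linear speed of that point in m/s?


omega_motor = 731 * 2*pi/60 = 76.5501 rad/s
omega_joint = omega_motor / 53 = 1.4443 rad/s
v = omega_joint * r = 1.4443 * 2.2
= 3.1776 m/s


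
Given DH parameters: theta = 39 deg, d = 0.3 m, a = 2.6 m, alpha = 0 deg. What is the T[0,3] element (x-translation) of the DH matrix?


T[0,3] = a * cos(theta)
= 2.6 * cos(39 deg)
= 2.6 * 0.7771
= 2.0206


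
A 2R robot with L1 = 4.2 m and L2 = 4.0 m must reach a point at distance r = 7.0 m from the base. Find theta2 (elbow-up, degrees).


cos(theta2) = (r^2 - L1^2 - L2^2) / (2*L1*L2)
cos(theta2) = (49.0 - 17.64 - 16.0) / 33.6
cos(theta2) = 0.457143
theta2 = 62.7971 degrees


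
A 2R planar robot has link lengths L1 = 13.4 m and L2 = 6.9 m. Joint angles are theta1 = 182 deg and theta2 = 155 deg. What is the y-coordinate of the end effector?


Convert angles to radians: theta1 = 3.1765, theta2 = 2.7053
y = L1*sin(theta1) + L2*sin(theta1+theta2)
y = -0.4677 + -2.696
y = -3.1637


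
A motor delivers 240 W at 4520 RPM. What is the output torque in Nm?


omega = 4520 * 2*pi/60 = 473.3333 rad/s
tau = P / omega = 240 / 473.3333
= 0.507 Nm


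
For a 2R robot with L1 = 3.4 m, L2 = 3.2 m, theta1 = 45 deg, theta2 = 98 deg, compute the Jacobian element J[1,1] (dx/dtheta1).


J[1,1] = -L1*sin(t1) - L2*sin(t1+t2)
= -3.4*sin(45) - 3.2*sin(143)
= -4.33


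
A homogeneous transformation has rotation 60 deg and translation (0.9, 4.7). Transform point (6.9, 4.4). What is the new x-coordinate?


x' = cos(theta)*px - sin(theta)*py + tx
= 0.5*6.9 - 0.866*4.4 + 0.9
= 0.5395


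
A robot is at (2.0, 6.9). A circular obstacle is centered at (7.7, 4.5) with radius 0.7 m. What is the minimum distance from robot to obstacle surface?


center_dist = sqrt((2.0-7.7)^2 + (6.9-4.5)^2)
= sqrt(32.49 + 5.76)
= 6.1847
min_dist = center_dist - radius = 6.1847 - 0.7 = 5.4847 m


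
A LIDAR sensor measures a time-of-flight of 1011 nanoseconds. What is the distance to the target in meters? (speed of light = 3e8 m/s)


tof = 1011 ns = 1.011e-06 s
dist = c * tof / 2
= 3e8 * 1.011e-06 / 2
= 151.65 m


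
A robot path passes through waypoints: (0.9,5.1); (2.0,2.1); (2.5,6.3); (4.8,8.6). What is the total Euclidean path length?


Segment lengths:
  seg1 = sqrt((1.1)^2 + (-3.0)^2) = 3.1953
  seg2 = sqrt((0.5)^2 + (4.2)^2) = 4.2297
  seg3 = sqrt((2.3)^2 + (2.3)^2) = 3.2527
Total = 10.6777


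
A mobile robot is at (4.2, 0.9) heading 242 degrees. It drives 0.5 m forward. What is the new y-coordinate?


y_new = y0 + d*sin(theta)
= 0.9 + 0.5*sin(242)
= 0.9 + -0.4415
= 0.4585


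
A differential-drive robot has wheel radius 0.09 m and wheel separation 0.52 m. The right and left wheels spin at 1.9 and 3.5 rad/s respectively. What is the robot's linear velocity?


vR = r*wR = 0.09*1.9 = 0.171 m/s
vL = r*wL = 0.09*3.5 = 0.315 m/s
v = (vR+vL)/2 = 0.243 m/s
omega = (vR-vL)/L = -0.2769 rad/s
linear velocity = 0.243 m/s


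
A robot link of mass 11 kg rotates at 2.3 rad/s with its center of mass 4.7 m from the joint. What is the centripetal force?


F = m * omega^2 * r
= 11 * 2.3^2 * 4.7
= 11 * 5.29 * 4.7
= 273.493 N
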